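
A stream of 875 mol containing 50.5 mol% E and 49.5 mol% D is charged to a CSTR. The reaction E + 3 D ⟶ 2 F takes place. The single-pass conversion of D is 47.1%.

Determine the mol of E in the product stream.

D reacted = 0.471 × 433.1 = 204 mol; ν_D = −3, so ξ = 204/3 = 68 mol.
Outlet amounts (n = n₀ + ν ξ):
  E: 441.9 − 1(68) = 373.9
  D: 433.1 − 3(68) = 229.1
  F: 0 + 2(68) = 136

374 mol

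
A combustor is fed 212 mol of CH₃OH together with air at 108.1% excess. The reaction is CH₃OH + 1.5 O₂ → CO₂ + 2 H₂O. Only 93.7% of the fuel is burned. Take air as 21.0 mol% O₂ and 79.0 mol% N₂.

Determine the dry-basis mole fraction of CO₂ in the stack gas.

0.0648

Stoichiometric O₂ = 1.5 × 212 = 318 mol; O₂ fed = 318 × 2.081 = 661.8 mol.
N₂ fed = 661.8 × 79/21 = 2489 mol.
Fuel reacted = 0.937 × 212 → ξ = 198.6 mol.
Outlet (n = n₀ + ν ξ):
  CH₃OH: 212 − 1(198.6) = 13.36
  O₂: 661.8 − 1.5(198.6) = 363.8
  N₂: 2489 (inert)
  CO₂: 0 + 1(198.6) = 198.6
  H₂O: 0 + 2(198.6) = 397.3
Dry total = 3065 mol; y_CO₂ (dry) = 198.6 / 3065 = 0.0648.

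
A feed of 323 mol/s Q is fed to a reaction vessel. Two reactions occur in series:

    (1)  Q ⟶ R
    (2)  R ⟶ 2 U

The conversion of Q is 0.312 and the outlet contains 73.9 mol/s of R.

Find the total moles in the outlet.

Conversion of Q: Q consumed = 1ξ₁ = 0.312 × 323 → ξ₁ = 100.8 mol/s.
R balance: n_R = 0 + 1ξ₁ − 1ξ₂ = 73.9 → ξ₂ = (1·100.8 − 73.9)/1 = 26.88 mol/s.
Outlet amounts (n = n₀ + Σ ν·ξ):
  Q: 323 − 1(100.8) = 222.2
  R: 0 + 1(100.8) − 1(26.88) = 73.9
  U: 0 + 2(26.88) = 53.75
Total out = 222.2 + 73.9 + 53.75 = 349.9 mol/s.

350 mol/s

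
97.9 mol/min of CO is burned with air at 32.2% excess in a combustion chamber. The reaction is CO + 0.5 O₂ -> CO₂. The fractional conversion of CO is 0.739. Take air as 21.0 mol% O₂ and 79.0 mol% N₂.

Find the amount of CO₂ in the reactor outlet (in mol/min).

72.3 mol/min

Stoichiometric O₂ = 0.5 × 97.9 = 48.95 mol/min; O₂ fed = 48.95 × 1.322 = 64.71 mol/min.
N₂ fed = 64.71 × 79/21 = 243.4 mol/min.
Fuel reacted = 0.739 × 97.9 → ξ = 72.35 mol/min.
Outlet (n = n₀ + ν ξ):
  CO: 97.9 − 1(72.35) = 25.55
  O₂: 64.71 − 0.5(72.35) = 28.54
  N₂: 243.4 (inert)
  CO₂: 0 + 1(72.35) = 72.35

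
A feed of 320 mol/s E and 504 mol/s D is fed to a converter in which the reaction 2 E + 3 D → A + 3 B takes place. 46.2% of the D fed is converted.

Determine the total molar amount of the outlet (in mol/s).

746 mol/s

D reacted = 0.462 × 504 = 232.8 mol/s; ν_D = −3, so ξ = 232.8/3 = 77.62 mol/s.
Outlet amounts (n = n₀ + ν ξ):
  E: 320 − 2(77.62) = 164.8
  D: 504 − 3(77.62) = 271.2
  A: 0 + 1(77.62) = 77.62
  B: 0 + 3(77.62) = 232.8
Total out = 164.8 + 271.2 + 77.62 + 232.8 = 746.4 mol/s.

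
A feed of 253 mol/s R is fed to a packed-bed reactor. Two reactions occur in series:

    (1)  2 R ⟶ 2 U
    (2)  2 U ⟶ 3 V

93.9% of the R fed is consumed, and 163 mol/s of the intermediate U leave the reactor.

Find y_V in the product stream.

Conversion of R: R consumed = 2ξ₁ = 0.939 × 253 → ξ₁ = 118.8 mol/s.
U balance: n_U = 0 + 2ξ₁ − 2ξ₂ = 163 → ξ₂ = (2·118.8 − 163)/2 = 37.28 mol/s.
Outlet amounts (n = n₀ + Σ ν·ξ):
  R: 253 − 2(118.8) = 15.43
  U: 0 + 2(118.8) − 2(37.28) = 163
  V: 0 + 3(37.28) = 111.9
Total out = 290.3 mol/s; y_V = 111.9 / 290.3 = 0.3853.

0.385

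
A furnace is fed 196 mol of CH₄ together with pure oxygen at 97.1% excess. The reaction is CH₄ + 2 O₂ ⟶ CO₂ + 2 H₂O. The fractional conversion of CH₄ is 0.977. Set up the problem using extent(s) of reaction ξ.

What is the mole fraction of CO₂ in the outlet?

Stoichiometric O₂ = 2 × 196 = 392 mol; O₂ fed = 392 × 1.971 = 772.6 mol.
Fuel reacted = 0.977 × 196 → ξ = 191.5 mol.
Outlet (n = n₀ + ν ξ):
  CH₄: 196 − 1(191.5) = 4.508
  O₂: 772.6 − 2(191.5) = 389.6
  CO₂: 0 + 1(191.5) = 191.5
  H₂O: 0 + 2(191.5) = 383
Total out = 968.6 mol; y_CO₂ = 191.5 / 968.6 = 0.1977.

0.198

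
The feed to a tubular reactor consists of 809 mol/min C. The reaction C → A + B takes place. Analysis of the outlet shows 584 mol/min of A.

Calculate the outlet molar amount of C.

225 mol/min

For A: n = n₀ + 1ξ → 584 = 0 + 1ξ, giving ξ = 584 mol/min.
Outlet amounts (n = n₀ + ν ξ):
  C: 809 − 1(584) = 225
  A: 0 + 1(584) = 584
  B: 0 + 1(584) = 584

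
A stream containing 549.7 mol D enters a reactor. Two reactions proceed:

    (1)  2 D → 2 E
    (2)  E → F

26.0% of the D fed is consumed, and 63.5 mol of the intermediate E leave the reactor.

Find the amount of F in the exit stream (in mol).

79.4 mol

Conversion of D: D consumed = 2ξ₁ = 0.26 × 549.7 → ξ₁ = 71.46 mol.
E balance: n_E = 0 + 2ξ₁ − 1ξ₂ = 63.5 → ξ₂ = (2·71.46 − 63.5)/1 = 79.42 mol.
Outlet amounts (n = n₀ + Σ ν·ξ):
  D: 549.7 − 2(71.46) = 406.8
  E: 0 + 2(71.46) − 1(79.42) = 63.5
  F: 0 + 1(79.42) = 79.42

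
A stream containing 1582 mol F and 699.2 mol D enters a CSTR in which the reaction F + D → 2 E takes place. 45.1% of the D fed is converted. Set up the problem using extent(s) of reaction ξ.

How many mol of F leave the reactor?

1270 mol

D reacted = 0.451 × 699.2 = 315.3 mol; ν_D = −1, so ξ = 315.3/1 = 315.3 mol.
Outlet amounts (n = n₀ + ν ξ):
  F: 1582 − 1(315.3) = 1267
  D: 699.2 − 1(315.3) = 383.9
  E: 0 + 2(315.3) = 630.7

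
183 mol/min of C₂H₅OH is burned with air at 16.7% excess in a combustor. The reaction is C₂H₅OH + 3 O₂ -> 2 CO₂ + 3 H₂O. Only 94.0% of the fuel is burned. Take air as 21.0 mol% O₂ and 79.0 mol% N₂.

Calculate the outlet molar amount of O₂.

125 mol/min

Stoichiometric O₂ = 3 × 183 = 549 mol/min; O₂ fed = 549 × 1.167 = 640.7 mol/min.
N₂ fed = 640.7 × 79/21 = 2410 mol/min.
Fuel reacted = 0.94 × 183 → ξ = 172 mol/min.
Outlet (n = n₀ + ν ξ):
  C₂H₅OH: 183 − 1(172) = 10.98
  O₂: 640.7 − 3(172) = 124.6
  N₂: 2410 (inert)
  CO₂: 0 + 2(172) = 344
  H₂O: 0 + 3(172) = 516.1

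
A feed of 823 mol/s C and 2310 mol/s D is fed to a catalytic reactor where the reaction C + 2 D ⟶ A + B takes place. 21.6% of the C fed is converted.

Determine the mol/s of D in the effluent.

C reacted = 0.216 × 823 = 177.8 mol/s; ν_C = −1, so ξ = 177.8/1 = 177.8 mol/s.
Outlet amounts (n = n₀ + ν ξ):
  C: 823 − 1(177.8) = 645.2
  D: 2310 − 2(177.8) = 1954
  A: 0 + 1(177.8) = 177.8
  B: 0 + 1(177.8) = 177.8

1950 mol/s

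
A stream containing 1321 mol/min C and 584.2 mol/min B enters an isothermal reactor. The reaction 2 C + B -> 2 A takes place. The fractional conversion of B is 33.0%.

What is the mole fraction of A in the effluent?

0.225

B reacted = 0.33 × 584.2 = 192.8 mol/min; ν_B = −1, so ξ = 192.8/1 = 192.8 mol/min.
Outlet amounts (n = n₀ + ν ξ):
  C: 1321 − 2(192.8) = 935.4
  B: 584.2 − 1(192.8) = 391.4
  A: 0 + 2(192.8) = 385.6
Total out = 1712 mol/min; y_A = 385.6 / 1712 = 0.2252.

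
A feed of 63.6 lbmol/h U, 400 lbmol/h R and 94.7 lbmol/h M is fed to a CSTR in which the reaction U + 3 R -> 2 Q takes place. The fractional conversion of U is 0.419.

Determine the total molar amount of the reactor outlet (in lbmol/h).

U reacted = 0.419 × 63.6 = 26.65 lbmol/h; ν_U = −1, so ξ = 26.65/1 = 26.65 lbmol/h.
Outlet amounts (n = n₀ + ν ξ):
  U: 63.6 − 1(26.65) = 36.95
  R: 400 − 3(26.65) = 320.1
  Q: 0 + 2(26.65) = 53.3
  M: 94.7 (inert)
Total out = 36.95 + 320.1 + 53.3 + 94.7 = 505 lbmol/h.

505 lbmol/h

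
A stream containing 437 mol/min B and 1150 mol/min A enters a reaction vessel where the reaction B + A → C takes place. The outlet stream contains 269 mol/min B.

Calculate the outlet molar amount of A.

For B: n = n₀ − 1ξ → 269 = 437 − 1ξ, giving ξ = 168 mol/min.
Outlet amounts (n = n₀ + ν ξ):
  B: 437 − 1(168) = 269
  A: 1150 − 1(168) = 982
  C: 0 + 1(168) = 168

982 mol/min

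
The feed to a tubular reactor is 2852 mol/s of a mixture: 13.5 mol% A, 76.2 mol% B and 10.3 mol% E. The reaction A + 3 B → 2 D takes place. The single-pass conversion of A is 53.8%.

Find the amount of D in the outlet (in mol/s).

414 mol/s

A reacted = 0.538 × 385 = 207.1 mol/s; ν_A = −1, so ξ = 207.1/1 = 207.1 mol/s.
Outlet amounts (n = n₀ + ν ξ):
  A: 385 − 1(207.1) = 177.9
  B: 2173 − 3(207.1) = 1552
  D: 0 + 2(207.1) = 414.3
  E: 293.8 (inert)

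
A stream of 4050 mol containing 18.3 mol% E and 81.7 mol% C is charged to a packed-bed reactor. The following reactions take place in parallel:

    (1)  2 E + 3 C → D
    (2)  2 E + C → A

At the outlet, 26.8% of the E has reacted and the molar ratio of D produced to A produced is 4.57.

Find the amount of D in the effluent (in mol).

81.5 mol

Conversion of E: E consumed = 0.268 × 741.1 = 198.6 mol = 2ξ₁ + 2ξ₂.
Selectivity: 1ξ₁ / (1ξ₂) = 4.57 → ξ₁ = 4.57 ξ₂.
Substitute: (2·4.57 + 2) ξ₂ = 198.6 → ξ₂ = 17.83 mol, ξ₁ = 81.48 mol.
Outlet amounts (n = n₀ + Σ ν·ξ):
  E: 741.1 − 2(81.48) − 2(17.83) = 542.5
  C: 3309 − 3(81.48) − 1(17.83) = 3047
  D: 0 + 1(81.48) = 81.48
  A: 0 + 1(17.83) = 17.83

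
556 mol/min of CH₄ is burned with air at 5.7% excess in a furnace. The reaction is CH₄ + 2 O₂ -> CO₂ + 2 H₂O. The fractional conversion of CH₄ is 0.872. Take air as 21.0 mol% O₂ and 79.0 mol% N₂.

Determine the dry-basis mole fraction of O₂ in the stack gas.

0.0397

Stoichiometric O₂ = 2 × 556 = 1112 mol/min; O₂ fed = 1112 × 1.057 = 1175 mol/min.
N₂ fed = 1175 × 79/21 = 4422 mol/min.
Fuel reacted = 0.872 × 556 → ξ = 484.8 mol/min.
Outlet (n = n₀ + ν ξ):
  CH₄: 556 − 1(484.8) = 71.17
  O₂: 1175 − 2(484.8) = 205.7
  N₂: 4422 (inert)
  CO₂: 0 + 1(484.8) = 484.8
  H₂O: 0 + 2(484.8) = 969.7
Dry total = 5183 mol/min; y_O₂ (dry) = 205.7 / 5183 = 0.03969.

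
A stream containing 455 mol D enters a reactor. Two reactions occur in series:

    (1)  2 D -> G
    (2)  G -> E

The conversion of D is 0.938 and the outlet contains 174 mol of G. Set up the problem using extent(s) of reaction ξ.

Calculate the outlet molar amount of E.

Conversion of D: D consumed = 2ξ₁ = 0.938 × 455 → ξ₁ = 213.4 mol.
G balance: n_G = 0 + 1ξ₁ − 1ξ₂ = 174 → ξ₂ = (1·213.4 − 174)/1 = 39.39 mol.
Outlet amounts (n = n₀ + Σ ν·ξ):
  D: 455 − 2(213.4) = 28.21
  G: 0 + 1(213.4) − 1(39.39) = 174
  E: 0 + 1(39.39) = 39.39

39.4 mol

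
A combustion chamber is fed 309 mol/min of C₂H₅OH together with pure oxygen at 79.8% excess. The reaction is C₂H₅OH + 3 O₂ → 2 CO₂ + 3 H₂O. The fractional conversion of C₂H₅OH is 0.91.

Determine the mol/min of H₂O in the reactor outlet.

844 mol/min

Stoichiometric O₂ = 3 × 309 = 927 mol/min; O₂ fed = 927 × 1.798 = 1667 mol/min.
Fuel reacted = 0.91 × 309 → ξ = 281.2 mol/min.
Outlet (n = n₀ + ν ξ):
  C₂H₅OH: 309 − 1(281.2) = 27.81
  O₂: 1667 − 3(281.2) = 823.2
  CO₂: 0 + 2(281.2) = 562.4
  H₂O: 0 + 3(281.2) = 843.6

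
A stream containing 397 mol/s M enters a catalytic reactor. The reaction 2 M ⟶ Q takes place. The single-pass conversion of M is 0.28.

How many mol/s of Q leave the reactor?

55.6 mol/s

M reacted = 0.28 × 397 = 111.2 mol/s; ν_M = −2, so ξ = 111.2/2 = 55.58 mol/s.
Outlet amounts (n = n₀ + ν ξ):
  M: 397 − 2(55.58) = 285.8
  Q: 0 + 1(55.58) = 55.58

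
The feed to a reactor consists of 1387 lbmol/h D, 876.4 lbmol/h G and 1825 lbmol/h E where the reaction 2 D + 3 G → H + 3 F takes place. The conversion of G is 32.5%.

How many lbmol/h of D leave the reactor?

G reacted = 0.325 × 876.4 = 284.8 lbmol/h; ν_G = −3, so ξ = 284.8/3 = 94.94 lbmol/h.
Outlet amounts (n = n₀ + ν ξ):
  D: 1387 − 2(94.94) = 1197
  G: 876.4 − 3(94.94) = 591.6
  H: 0 + 1(94.94) = 94.94
  F: 0 + 3(94.94) = 284.8
  E: 1825 (inert)

1200 lbmol/h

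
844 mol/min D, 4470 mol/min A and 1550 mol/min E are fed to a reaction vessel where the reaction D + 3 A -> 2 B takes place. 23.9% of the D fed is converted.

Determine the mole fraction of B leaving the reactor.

0.0624

D reacted = 0.239 × 844 = 201.7 mol/min; ν_D = −1, so ξ = 201.7/1 = 201.7 mol/min.
Outlet amounts (n = n₀ + ν ξ):
  D: 844 − 1(201.7) = 642.3
  A: 4470 − 3(201.7) = 3865
  B: 0 + 2(201.7) = 403.4
  E: 1550 (inert)
Total out = 6461 mol/min; y_B = 403.4 / 6461 = 0.06245.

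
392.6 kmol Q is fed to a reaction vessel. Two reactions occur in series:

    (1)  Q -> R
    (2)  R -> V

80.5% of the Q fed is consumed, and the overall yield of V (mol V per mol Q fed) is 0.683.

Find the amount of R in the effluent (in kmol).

Conversion of Q: Q consumed = 1ξ₁ = 0.805 × 392.6 → ξ₁ = 316 kmol.
Yield of V: 1ξ₂ / 392.6 = 0.683 → ξ₂ = 268.1 kmol.
Outlet amounts (n = n₀ + Σ ν·ξ):
  Q: 392.6 − 1(316) = 76.56
  R: 0 + 1(316) − 1(268.1) = 47.9
  V: 0 + 1(268.1) = 268.1

47.9 kmol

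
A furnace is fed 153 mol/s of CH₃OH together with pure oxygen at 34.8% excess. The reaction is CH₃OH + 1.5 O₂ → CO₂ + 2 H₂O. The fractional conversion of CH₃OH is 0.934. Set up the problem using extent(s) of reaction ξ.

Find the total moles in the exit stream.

Stoichiometric O₂ = 1.5 × 153 = 229.5 mol/s; O₂ fed = 229.5 × 1.348 = 309.4 mol/s.
Fuel reacted = 0.934 × 153 → ξ = 142.9 mol/s.
Outlet (n = n₀ + ν ξ):
  CH₃OH: 153 − 1(142.9) = 10.1
  O₂: 309.4 − 1.5(142.9) = 95.01
  CO₂: 0 + 1(142.9) = 142.9
  H₂O: 0 + 2(142.9) = 285.8
Total out = 10.1 + 95.01 + 142.9 + 285.8 = 533.8 mol/s.

534 mol/s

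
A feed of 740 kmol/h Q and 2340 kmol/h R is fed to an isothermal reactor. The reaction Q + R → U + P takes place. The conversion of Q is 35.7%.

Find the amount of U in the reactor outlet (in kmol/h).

264 kmol/h

Q reacted = 0.357 × 740 = 264.2 kmol/h; ν_Q = −1, so ξ = 264.2/1 = 264.2 kmol/h.
Outlet amounts (n = n₀ + ν ξ):
  Q: 740 − 1(264.2) = 475.8
  R: 2340 − 1(264.2) = 2076
  U: 0 + 1(264.2) = 264.2
  P: 0 + 1(264.2) = 264.2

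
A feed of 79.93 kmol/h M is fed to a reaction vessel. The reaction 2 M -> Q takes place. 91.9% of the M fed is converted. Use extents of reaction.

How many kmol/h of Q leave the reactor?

M reacted = 0.919 × 79.93 = 73.46 kmol/h; ν_M = −2, so ξ = 73.46/2 = 36.73 kmol/h.
Outlet amounts (n = n₀ + ν ξ):
  M: 79.93 − 2(36.73) = 6.474
  Q: 0 + 1(36.73) = 36.73

36.7 kmol/h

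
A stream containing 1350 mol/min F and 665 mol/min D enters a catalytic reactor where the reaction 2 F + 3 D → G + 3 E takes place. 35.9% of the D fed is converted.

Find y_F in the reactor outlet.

D reacted = 0.359 × 665 = 238.7 mol/min; ν_D = −3, so ξ = 238.7/3 = 79.58 mol/min.
Outlet amounts (n = n₀ + ν ξ):
  F: 1350 − 2(79.58) = 1191
  D: 665 − 3(79.58) = 426.3
  G: 0 + 1(79.58) = 79.58
  E: 0 + 3(79.58) = 238.7
Total out = 1935 mol/min; y_F = 1191 / 1935 = 0.6153.

0.615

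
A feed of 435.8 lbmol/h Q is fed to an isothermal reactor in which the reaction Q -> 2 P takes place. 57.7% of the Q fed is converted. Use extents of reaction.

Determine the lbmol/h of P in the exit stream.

Q reacted = 0.577 × 435.8 = 251.5 lbmol/h; ν_Q = −1, so ξ = 251.5/1 = 251.5 lbmol/h.
Outlet amounts (n = n₀ + ν ξ):
  Q: 435.8 − 1(251.5) = 184.3
  P: 0 + 2(251.5) = 502.9

503 lbmol/h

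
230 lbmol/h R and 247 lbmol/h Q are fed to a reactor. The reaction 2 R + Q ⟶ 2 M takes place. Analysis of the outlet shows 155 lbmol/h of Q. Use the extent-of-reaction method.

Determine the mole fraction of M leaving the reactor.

0.478

For Q: n = n₀ − 1ξ → 155 = 247 − 1ξ, giving ξ = 92 lbmol/h.
Outlet amounts (n = n₀ + ν ξ):
  R: 230 − 2(92) = 46
  Q: 247 − 1(92) = 155
  M: 0 + 2(92) = 184
Total out = 385 lbmol/h; y_M = 184 / 385 = 0.4779.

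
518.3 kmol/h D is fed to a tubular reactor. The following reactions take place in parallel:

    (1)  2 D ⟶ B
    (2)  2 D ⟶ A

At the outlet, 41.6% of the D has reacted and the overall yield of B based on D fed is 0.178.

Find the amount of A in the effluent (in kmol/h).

15.5 kmol/h

Yield of B: 1ξ₁ / 518.3 = 0.178 → ξ₁ = 92.26 kmol/h.
Conversion of D: 2ξ₁ + 2ξ₂ = 0.416 × 518.3 = 215.6 → ξ₂ = 15.55 kmol/h.
Outlet amounts (n = n₀ + Σ ν·ξ):
  D: 518.3 − 2(92.26) − 2(15.55) = 302.7
  B: 0 + 1(92.26) = 92.26
  A: 0 + 1(15.55) = 15.55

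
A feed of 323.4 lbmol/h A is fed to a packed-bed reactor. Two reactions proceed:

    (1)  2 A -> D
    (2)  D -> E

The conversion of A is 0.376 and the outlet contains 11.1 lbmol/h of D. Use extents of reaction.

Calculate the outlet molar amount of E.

Conversion of A: A consumed = 2ξ₁ = 0.376 × 323.4 → ξ₁ = 60.8 lbmol/h.
D balance: n_D = 0 + 1ξ₁ − 1ξ₂ = 11.1 → ξ₂ = (1·60.8 − 11.1)/1 = 49.7 lbmol/h.
Outlet amounts (n = n₀ + Σ ν·ξ):
  A: 323.4 − 2(60.8) = 201.8
  D: 0 + 1(60.8) − 1(49.7) = 11.1
  E: 0 + 1(49.7) = 49.7

49.7 lbmol/h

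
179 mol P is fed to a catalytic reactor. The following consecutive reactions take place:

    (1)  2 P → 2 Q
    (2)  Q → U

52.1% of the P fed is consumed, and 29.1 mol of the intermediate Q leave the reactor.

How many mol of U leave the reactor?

64.2 mol

Conversion of P: P consumed = 2ξ₁ = 0.521 × 179 → ξ₁ = 46.63 mol.
Q balance: n_Q = 0 + 2ξ₁ − 1ξ₂ = 29.1 → ξ₂ = (2·46.63 − 29.1)/1 = 64.16 mol.
Outlet amounts (n = n₀ + Σ ν·ξ):
  P: 179 − 2(46.63) = 85.74
  Q: 0 + 2(46.63) − 1(64.16) = 29.1
  U: 0 + 1(64.16) = 64.16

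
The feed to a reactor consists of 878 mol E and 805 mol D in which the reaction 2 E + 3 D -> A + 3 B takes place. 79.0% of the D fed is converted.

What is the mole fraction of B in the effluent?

D reacted = 0.79 × 805 = 636 mol; ν_D = −3, so ξ = 636/3 = 212 mol.
Outlet amounts (n = n₀ + ν ξ):
  E: 878 − 2(212) = 454
  D: 805 − 3(212) = 169
  A: 0 + 1(212) = 212
  B: 0 + 3(212) = 636
Total out = 1471 mol; y_B = 636 / 1471 = 0.4323.

0.432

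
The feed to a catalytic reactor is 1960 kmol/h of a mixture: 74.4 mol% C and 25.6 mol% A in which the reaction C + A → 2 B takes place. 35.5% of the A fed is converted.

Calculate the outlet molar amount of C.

A reacted = 0.355 × 501.8 = 178.1 kmol/h; ν_A = −1, so ξ = 178.1/1 = 178.1 kmol/h.
Outlet amounts (n = n₀ + ν ξ):
  C: 1458 − 1(178.1) = 1280
  A: 501.8 − 1(178.1) = 323.6
  B: 0 + 2(178.1) = 356.2

1280 kmol/h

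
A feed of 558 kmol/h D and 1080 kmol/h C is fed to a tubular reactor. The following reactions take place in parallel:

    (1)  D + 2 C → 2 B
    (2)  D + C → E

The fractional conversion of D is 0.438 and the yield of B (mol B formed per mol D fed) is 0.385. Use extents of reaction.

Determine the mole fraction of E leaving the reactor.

Yield of B: 2ξ₁ / 558 = 0.385 → ξ₁ = 107.4 kmol/h.
Conversion of D: 1ξ₁ + 1ξ₂ = 0.438 × 558 = 244.4 → ξ₂ = 137 kmol/h.
Outlet amounts (n = n₀ + Σ ν·ξ):
  D: 558 − 1(107.4) − 1(137) = 313.6
  C: 1080 − 2(107.4) − 1(137) = 728.2
  B: 0 + 2(107.4) = 214.8
  E: 0 + 1(137) = 137
Total out = 1394 kmol/h; y_E = 137 / 1394 = 0.0983.

0.0983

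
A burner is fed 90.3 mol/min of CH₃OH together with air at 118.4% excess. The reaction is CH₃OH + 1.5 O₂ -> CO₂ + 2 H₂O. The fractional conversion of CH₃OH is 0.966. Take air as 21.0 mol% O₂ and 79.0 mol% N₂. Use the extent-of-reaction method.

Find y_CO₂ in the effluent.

Stoichiometric O₂ = 1.5 × 90.3 = 135.4 mol/min; O₂ fed = 135.4 × 2.184 = 295.8 mol/min.
N₂ fed = 295.8 × 79/21 = 1113 mol/min.
Fuel reacted = 0.966 × 90.3 → ξ = 87.23 mol/min.
Outlet (n = n₀ + ν ξ):
  CH₃OH: 90.3 − 1(87.23) = 3.07
  O₂: 295.8 − 1.5(87.23) = 165
  N₂: 1113 (inert)
  CO₂: 0 + 1(87.23) = 87.23
  H₂O: 0 + 2(87.23) = 174.5
Total out = 1543 mol/min; y_CO₂ = 87.23 / 1543 = 0.05655.

0.0565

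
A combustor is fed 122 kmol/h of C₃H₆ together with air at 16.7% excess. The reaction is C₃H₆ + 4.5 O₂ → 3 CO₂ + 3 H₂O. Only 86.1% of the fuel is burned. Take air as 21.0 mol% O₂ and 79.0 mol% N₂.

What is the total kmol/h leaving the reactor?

Stoichiometric O₂ = 4.5 × 122 = 549 kmol/h; O₂ fed = 549 × 1.167 = 640.7 kmol/h.
N₂ fed = 640.7 × 79/21 = 2410 kmol/h.
Fuel reacted = 0.861 × 122 → ξ = 105 kmol/h.
Outlet (n = n₀ + ν ξ):
  C₃H₆: 122 − 1(105) = 16.96
  O₂: 640.7 − 4.5(105) = 168
  N₂: 2410 (inert)
  CO₂: 0 + 3(105) = 315.1
  H₂O: 0 + 3(105) = 315.1
Total out = 16.96 + 168 + 2410 + 315.1 + 315.1 = 3225 kmol/h.

3230 kmol/h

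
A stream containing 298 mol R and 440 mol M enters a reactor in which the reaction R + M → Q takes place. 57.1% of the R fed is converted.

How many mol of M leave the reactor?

R reacted = 0.571 × 298 = 170.2 mol; ν_R = −1, so ξ = 170.2/1 = 170.2 mol.
Outlet amounts (n = n₀ + ν ξ):
  R: 298 − 1(170.2) = 127.8
  M: 440 − 1(170.2) = 269.8
  Q: 0 + 1(170.2) = 170.2

270 mol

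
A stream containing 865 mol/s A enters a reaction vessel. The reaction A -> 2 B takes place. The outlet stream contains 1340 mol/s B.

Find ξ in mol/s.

For B: n = n₀ + 2ξ → 1340 = 0 + 2ξ, giving ξ = 670 mol/s.
Outlet amounts (n = n₀ + ν ξ):
  A: 865 − 1(670) = 195
  B: 0 + 2(670) = 1340

ξ = 670 mol/s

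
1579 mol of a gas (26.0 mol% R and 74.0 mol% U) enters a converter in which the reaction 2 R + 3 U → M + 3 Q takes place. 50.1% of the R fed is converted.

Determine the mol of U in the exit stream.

R reacted = 0.501 × 410.5 = 205.7 mol; ν_R = −2, so ξ = 205.7/2 = 102.8 mol.
Outlet amounts (n = n₀ + ν ξ):
  R: 410.5 − 2(102.8) = 204.9
  U: 1168 − 3(102.8) = 859.9
  M: 0 + 1(102.8) = 102.8
  Q: 0 + 3(102.8) = 308.5

860 mol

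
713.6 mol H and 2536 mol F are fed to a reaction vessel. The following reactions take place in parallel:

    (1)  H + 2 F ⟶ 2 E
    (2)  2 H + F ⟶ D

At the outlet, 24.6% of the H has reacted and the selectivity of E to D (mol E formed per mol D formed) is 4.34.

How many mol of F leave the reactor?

2310 mol

Conversion of H: H consumed = 0.246 × 713.6 = 175.5 mol = 1ξ₁ + 2ξ₂.
Selectivity: 2ξ₁ / (1ξ₂) = 4.34 → ξ₁ = 2.17 ξ₂.
Substitute: (1·2.17 + 2) ξ₂ = 175.5 → ξ₂ = 42.1 mol, ξ₁ = 91.35 mol.
Outlet amounts (n = n₀ + Σ ν·ξ):
  H: 713.6 − 1(91.35) − 2(42.1) = 538.1
  F: 2536 − 2(91.35) − 1(42.1) = 2311
  E: 0 + 2(91.35) = 182.7
  D: 0 + 1(42.1) = 42.1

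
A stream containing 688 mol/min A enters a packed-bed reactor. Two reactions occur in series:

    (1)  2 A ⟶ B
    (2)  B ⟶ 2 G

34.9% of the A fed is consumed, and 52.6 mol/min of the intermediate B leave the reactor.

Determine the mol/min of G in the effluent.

135 mol/min

Conversion of A: A consumed = 2ξ₁ = 0.349 × 688 → ξ₁ = 120.1 mol/min.
B balance: n_B = 0 + 1ξ₁ − 1ξ₂ = 52.6 → ξ₂ = (1·120.1 − 52.6)/1 = 67.46 mol/min.
Outlet amounts (n = n₀ + Σ ν·ξ):
  A: 688 − 2(120.1) = 447.9
  B: 0 + 1(120.1) − 1(67.46) = 52.6
  G: 0 + 2(67.46) = 134.9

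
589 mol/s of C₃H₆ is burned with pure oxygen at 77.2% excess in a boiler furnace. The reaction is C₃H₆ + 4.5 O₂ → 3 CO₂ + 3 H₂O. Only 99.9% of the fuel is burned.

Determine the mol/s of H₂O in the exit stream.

1770 mol/s

Stoichiometric O₂ = 4.5 × 589 = 2650 mol/s; O₂ fed = 2650 × 1.772 = 4697 mol/s.
Fuel reacted = 0.999 × 589 → ξ = 588.4 mol/s.
Outlet (n = n₀ + ν ξ):
  C₃H₆: 589 − 1(588.4) = 0.589
  O₂: 4697 − 4.5(588.4) = 2049
  CO₂: 0 + 3(588.4) = 1765
  H₂O: 0 + 3(588.4) = 1765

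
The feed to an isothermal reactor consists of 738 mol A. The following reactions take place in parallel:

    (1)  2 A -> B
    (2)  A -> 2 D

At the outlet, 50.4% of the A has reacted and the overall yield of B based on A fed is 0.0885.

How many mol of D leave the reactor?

483 mol

Yield of B: 1ξ₁ / 738 = 0.0885 → ξ₁ = 65.31 mol.
Conversion of A: 2ξ₁ + 1ξ₂ = 0.504 × 738 = 372 → ξ₂ = 241.3 mol.
Outlet amounts (n = n₀ + Σ ν·ξ):
  A: 738 − 2(65.31) − 1(241.3) = 366
  B: 0 + 1(65.31) = 65.31
  D: 0 + 2(241.3) = 482.7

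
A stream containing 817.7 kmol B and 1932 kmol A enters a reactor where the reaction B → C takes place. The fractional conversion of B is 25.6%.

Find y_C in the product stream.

B reacted = 0.256 × 817.7 = 209.3 kmol; ν_B = −1, so ξ = 209.3/1 = 209.3 kmol.
Outlet amounts (n = n₀ + ν ξ):
  B: 817.7 − 1(209.3) = 608.4
  C: 0 + 1(209.3) = 209.3
  A: 1932 (inert)
Total out = 2750 kmol; y_C = 209.3 / 2750 = 0.07613.

0.0761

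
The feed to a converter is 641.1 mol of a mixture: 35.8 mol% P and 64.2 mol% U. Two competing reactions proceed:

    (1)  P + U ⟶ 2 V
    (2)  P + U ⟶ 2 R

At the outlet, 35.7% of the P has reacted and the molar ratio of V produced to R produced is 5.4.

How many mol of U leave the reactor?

330 mol

Conversion of P: P consumed = 0.357 × 229.5 = 81.94 mol = 1ξ₁ + 1ξ₂.
Selectivity: 2ξ₁ / (2ξ₂) = 5.4 → ξ₁ = 5.4 ξ₂.
Substitute: (1·5.4 + 1) ξ₂ = 81.94 → ξ₂ = 12.8 mol, ξ₁ = 69.13 mol.
Outlet amounts (n = n₀ + Σ ν·ξ):
  P: 229.5 − 1(69.13) − 1(12.8) = 147.6
  U: 411.6 − 1(69.13) − 1(12.8) = 329.6
  V: 0 + 2(69.13) = 138.3
  R: 0 + 2(12.8) = 25.61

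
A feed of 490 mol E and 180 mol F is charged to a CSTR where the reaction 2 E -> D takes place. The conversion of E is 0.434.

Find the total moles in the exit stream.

564 mol

E reacted = 0.434 × 490 = 212.7 mol; ν_E = −2, so ξ = 212.7/2 = 106.3 mol.
Outlet amounts (n = n₀ + ν ξ):
  E: 490 − 2(106.3) = 277.3
  D: 0 + 1(106.3) = 106.3
  F: 180 (inert)
Total out = 277.3 + 106.3 + 180 = 563.7 mol.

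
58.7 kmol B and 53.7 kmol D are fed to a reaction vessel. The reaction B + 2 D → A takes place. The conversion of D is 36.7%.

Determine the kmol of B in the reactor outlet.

D reacted = 0.367 × 53.7 = 19.71 kmol; ν_D = −2, so ξ = 19.71/2 = 9.854 kmol.
Outlet amounts (n = n₀ + ν ξ):
  B: 58.7 − 1(9.854) = 48.85
  D: 53.7 − 2(9.854) = 33.99
  A: 0 + 1(9.854) = 9.854

48.8 kmol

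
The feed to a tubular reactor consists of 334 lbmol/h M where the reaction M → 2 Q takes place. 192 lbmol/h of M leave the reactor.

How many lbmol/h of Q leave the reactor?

For M: n = n₀ − 1ξ → 192 = 334 − 1ξ, giving ξ = 142 lbmol/h.
Outlet amounts (n = n₀ + ν ξ):
  M: 334 − 1(142) = 192
  Q: 0 + 2(142) = 284

284 lbmol/h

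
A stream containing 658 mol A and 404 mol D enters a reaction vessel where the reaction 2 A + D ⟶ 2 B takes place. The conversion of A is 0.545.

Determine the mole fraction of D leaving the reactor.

A reacted = 0.545 × 658 = 358.6 mol; ν_A = −2, so ξ = 358.6/2 = 179.3 mol.
Outlet amounts (n = n₀ + ν ξ):
  A: 658 − 2(179.3) = 299.4
  D: 404 − 1(179.3) = 224.7
  B: 0 + 2(179.3) = 358.6
Total out = 882.7 mol; y_D = 224.7 / 882.7 = 0.2546.

0.255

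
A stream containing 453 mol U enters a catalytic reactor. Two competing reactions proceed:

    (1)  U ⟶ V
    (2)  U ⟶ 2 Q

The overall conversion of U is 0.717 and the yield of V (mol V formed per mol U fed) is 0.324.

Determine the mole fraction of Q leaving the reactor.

0.564

Yield of V: 1ξ₁ / 453 = 0.324 → ξ₁ = 146.8 mol.
Conversion of U: 1ξ₁ + 1ξ₂ = 0.717 × 453 = 324.8 → ξ₂ = 178 mol.
Outlet amounts (n = n₀ + Σ ν·ξ):
  U: 453 − 1(146.8) − 1(178) = 128.2
  V: 0 + 1(146.8) = 146.8
  Q: 0 + 2(178) = 356.1
Total out = 631 mol; y_Q = 356.1 / 631 = 0.5642.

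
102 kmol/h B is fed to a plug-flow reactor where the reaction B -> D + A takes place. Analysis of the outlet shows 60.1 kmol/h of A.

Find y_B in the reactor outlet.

For A: n = n₀ + 1ξ → 60.1 = 0 + 1ξ, giving ξ = 60.1 kmol/h.
Outlet amounts (n = n₀ + ν ξ):
  B: 102 − 1(60.1) = 41.9
  D: 0 + 1(60.1) = 60.1
  A: 0 + 1(60.1) = 60.1
Total out = 162.1 kmol/h; y_B = 41.9 / 162.1 = 0.2585.

0.258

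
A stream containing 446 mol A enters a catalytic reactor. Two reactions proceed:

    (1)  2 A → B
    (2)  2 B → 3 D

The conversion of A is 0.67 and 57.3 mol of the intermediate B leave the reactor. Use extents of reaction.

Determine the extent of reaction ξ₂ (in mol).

Conversion of A: A consumed = 2ξ₁ = 0.67 × 446 → ξ₁ = 149.4 mol.
B balance: n_B = 0 + 1ξ₁ − 2ξ₂ = 57.3 → ξ₂ = (1·149.4 − 57.3)/2 = 46.05 mol.
Outlet amounts (n = n₀ + Σ ν·ξ):
  A: 446 − 2(149.4) = 147.2
  B: 0 + 1(149.4) − 2(46.05) = 57.3
  D: 0 + 3(46.05) = 138.2

ξ₂ = 46.1 mol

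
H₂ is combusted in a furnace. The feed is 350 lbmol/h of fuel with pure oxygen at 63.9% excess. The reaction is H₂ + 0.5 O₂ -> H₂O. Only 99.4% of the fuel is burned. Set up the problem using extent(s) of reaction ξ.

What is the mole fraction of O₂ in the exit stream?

Stoichiometric O₂ = 0.5 × 350 = 175 lbmol/h; O₂ fed = 175 × 1.639 = 286.8 lbmol/h.
Fuel reacted = 0.994 × 350 → ξ = 347.9 lbmol/h.
Outlet (n = n₀ + ν ξ):
  H₂: 350 − 1(347.9) = 2.1
  O₂: 286.8 − 0.5(347.9) = 112.9
  H₂O: 0 + 1(347.9) = 347.9
Total out = 462.9 lbmol/h; y_O₂ = 112.9 / 462.9 = 0.2439.

0.244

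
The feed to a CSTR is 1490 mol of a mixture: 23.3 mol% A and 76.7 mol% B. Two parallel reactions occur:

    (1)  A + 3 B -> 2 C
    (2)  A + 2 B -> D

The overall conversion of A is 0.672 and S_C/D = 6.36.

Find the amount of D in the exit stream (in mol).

55.8 mol

Conversion of A: A consumed = 0.672 × 347.2 = 233.3 mol = 1ξ₁ + 1ξ₂.
Selectivity: 2ξ₁ / (1ξ₂) = 6.36 → ξ₁ = 3.18 ξ₂.
Substitute: (1·3.18 + 1) ξ₂ = 233.3 → ξ₂ = 55.81 mol, ξ₁ = 177.5 mol.
Outlet amounts (n = n₀ + Σ ν·ξ):
  A: 347.2 − 1(177.5) − 1(55.81) = 113.9
  B: 1143 − 3(177.5) − 2(55.81) = 498.7
  C: 0 + 2(177.5) = 355
  D: 0 + 1(55.81) = 55.81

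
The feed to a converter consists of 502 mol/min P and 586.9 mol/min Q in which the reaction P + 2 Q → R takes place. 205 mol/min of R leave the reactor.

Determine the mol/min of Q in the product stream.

For R: n = n₀ + 1ξ → 205 = 0 + 1ξ, giving ξ = 205 mol/min.
Outlet amounts (n = n₀ + ν ξ):
  P: 502 − 1(205) = 297
  Q: 586.9 − 2(205) = 176.9
  R: 0 + 1(205) = 205

177 mol/min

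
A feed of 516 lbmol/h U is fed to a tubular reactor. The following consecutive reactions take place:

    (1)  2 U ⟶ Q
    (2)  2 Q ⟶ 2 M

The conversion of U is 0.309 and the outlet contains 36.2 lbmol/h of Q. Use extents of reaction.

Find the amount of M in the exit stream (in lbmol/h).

43.5 lbmol/h

Conversion of U: U consumed = 2ξ₁ = 0.309 × 516 → ξ₁ = 79.72 lbmol/h.
Q balance: n_Q = 0 + 1ξ₁ − 2ξ₂ = 36.2 → ξ₂ = (1·79.72 − 36.2)/2 = 21.76 lbmol/h.
Outlet amounts (n = n₀ + Σ ν·ξ):
  U: 516 − 2(79.72) = 356.6
  Q: 0 + 1(79.72) − 2(21.76) = 36.2
  M: 0 + 2(21.76) = 43.52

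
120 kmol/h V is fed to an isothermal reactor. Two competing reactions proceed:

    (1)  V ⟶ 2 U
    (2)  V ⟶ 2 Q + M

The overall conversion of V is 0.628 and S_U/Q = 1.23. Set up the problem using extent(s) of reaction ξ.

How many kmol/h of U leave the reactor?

83.1 kmol/h

Conversion of V: V consumed = 0.628 × 120 = 75.36 kmol/h = 1ξ₁ + 1ξ₂.
Selectivity: 2ξ₁ / (2ξ₂) = 1.23 → ξ₁ = 1.23 ξ₂.
Substitute: (1·1.23 + 1) ξ₂ = 75.36 → ξ₂ = 33.79 kmol/h, ξ₁ = 41.57 kmol/h.
Outlet amounts (n = n₀ + Σ ν·ξ):
  V: 120 − 1(41.57) − 1(33.79) = 44.64
  U: 0 + 2(41.57) = 83.13
  Q: 0 + 2(33.79) = 67.59
  M: 0 + 1(33.79) = 33.79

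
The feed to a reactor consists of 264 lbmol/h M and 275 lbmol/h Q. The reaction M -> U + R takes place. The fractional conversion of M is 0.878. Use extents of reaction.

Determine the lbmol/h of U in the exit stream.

M reacted = 0.878 × 264 = 231.8 lbmol/h; ν_M = −1, so ξ = 231.8/1 = 231.8 lbmol/h.
Outlet amounts (n = n₀ + ν ξ):
  M: 264 − 1(231.8) = 32.21
  U: 0 + 1(231.8) = 231.8
  R: 0 + 1(231.8) = 231.8
  Q: 275 (inert)

232 lbmol/h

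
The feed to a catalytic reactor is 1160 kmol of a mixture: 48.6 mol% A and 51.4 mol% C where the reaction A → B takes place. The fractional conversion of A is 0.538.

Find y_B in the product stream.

0.261

A reacted = 0.538 × 563.8 = 303.3 kmol; ν_A = −1, so ξ = 303.3/1 = 303.3 kmol.
Outlet amounts (n = n₀ + ν ξ):
  A: 563.8 − 1(303.3) = 260.5
  B: 0 + 1(303.3) = 303.3
  C: 596.2 (inert)
Total out = 1160 kmol; y_B = 303.3 / 1160 = 0.2615.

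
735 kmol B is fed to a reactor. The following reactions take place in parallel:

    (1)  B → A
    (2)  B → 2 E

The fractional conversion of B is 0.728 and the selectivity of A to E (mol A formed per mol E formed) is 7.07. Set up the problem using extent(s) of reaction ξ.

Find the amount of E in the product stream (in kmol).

Conversion of B: B consumed = 0.728 × 735 = 535.1 kmol = 1ξ₁ + 1ξ₂.
Selectivity: 1ξ₁ / (2ξ₂) = 7.07 → ξ₁ = 14.14 ξ₂.
Substitute: (1·14.14 + 1) ξ₂ = 535.1 → ξ₂ = 35.34 kmol, ξ₁ = 499.7 kmol.
Outlet amounts (n = n₀ + Σ ν·ξ):
  B: 735 − 1(499.7) − 1(35.34) = 199.9
  A: 0 + 1(499.7) = 499.7
  E: 0 + 2(35.34) = 70.68

70.7 kmol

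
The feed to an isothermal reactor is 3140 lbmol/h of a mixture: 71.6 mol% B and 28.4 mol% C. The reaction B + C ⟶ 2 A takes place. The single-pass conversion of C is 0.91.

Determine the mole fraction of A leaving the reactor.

C reacted = 0.91 × 891.8 = 811.5 lbmol/h; ν_C = −1, so ξ = 811.5/1 = 811.5 lbmol/h.
Outlet amounts (n = n₀ + ν ξ):
  B: 2248 − 1(811.5) = 1437
  C: 891.8 − 1(811.5) = 80.26
  A: 0 + 2(811.5) = 1623
Total out = 3140 lbmol/h; y_A = 1623 / 3140 = 0.5169.

0.517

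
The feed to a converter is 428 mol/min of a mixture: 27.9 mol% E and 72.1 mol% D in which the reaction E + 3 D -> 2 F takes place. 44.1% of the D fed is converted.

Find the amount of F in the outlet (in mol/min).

90.7 mol/min

D reacted = 0.441 × 308.6 = 136.1 mol/min; ν_D = −3, so ξ = 136.1/3 = 45.36 mol/min.
Outlet amounts (n = n₀ + ν ξ):
  E: 119.4 − 1(45.36) = 74.05
  D: 308.6 − 3(45.36) = 172.5
  F: 0 + 2(45.36) = 90.72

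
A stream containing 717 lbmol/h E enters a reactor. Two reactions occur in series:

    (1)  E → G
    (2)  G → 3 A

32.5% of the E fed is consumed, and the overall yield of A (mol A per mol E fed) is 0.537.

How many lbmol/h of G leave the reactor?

105 lbmol/h

Conversion of E: E consumed = 1ξ₁ = 0.325 × 717 → ξ₁ = 233 lbmol/h.
Yield of A: 3ξ₂ / 717 = 0.537 → ξ₂ = 128.3 lbmol/h.
Outlet amounts (n = n₀ + Σ ν·ξ):
  E: 717 − 1(233) = 484
  G: 0 + 1(233) − 1(128.3) = 104.7
  A: 0 + 3(128.3) = 385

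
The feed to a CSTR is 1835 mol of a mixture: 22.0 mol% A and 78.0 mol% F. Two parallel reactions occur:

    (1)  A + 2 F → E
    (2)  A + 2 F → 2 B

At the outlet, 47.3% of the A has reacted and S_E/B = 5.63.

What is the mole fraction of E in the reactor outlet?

Conversion of A: A consumed = 0.473 × 403.7 = 191 mol = 1ξ₁ + 1ξ₂.
Selectivity: 1ξ₁ / (2ξ₂) = 5.63 → ξ₁ = 11.26 ξ₂.
Substitute: (1·11.26 + 1) ξ₂ = 191 → ξ₂ = 15.58 mol, ξ₁ = 175.4 mol.
Outlet amounts (n = n₀ + Σ ν·ξ):
  A: 403.7 − 1(175.4) − 1(15.58) = 212.7
  F: 1431 − 2(175.4) − 2(15.58) = 1049
  E: 0 + 1(175.4) = 175.4
  B: 0 + 2(15.58) = 31.15
Total out = 1469 mol; y_E = 175.4 / 1469 = 0.1194.

0.119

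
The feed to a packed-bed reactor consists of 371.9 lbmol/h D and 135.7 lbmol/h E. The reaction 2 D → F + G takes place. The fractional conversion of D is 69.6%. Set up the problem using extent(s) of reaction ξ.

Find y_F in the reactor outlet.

D reacted = 0.696 × 371.9 = 258.8 lbmol/h; ν_D = −2, so ξ = 258.8/2 = 129.4 lbmol/h.
Outlet amounts (n = n₀ + ν ξ):
  D: 371.9 − 2(129.4) = 113.1
  F: 0 + 1(129.4) = 129.4
  G: 0 + 1(129.4) = 129.4
  E: 135.7 (inert)
Total out = 507.6 lbmol/h; y_F = 129.4 / 507.6 = 0.255.

0.255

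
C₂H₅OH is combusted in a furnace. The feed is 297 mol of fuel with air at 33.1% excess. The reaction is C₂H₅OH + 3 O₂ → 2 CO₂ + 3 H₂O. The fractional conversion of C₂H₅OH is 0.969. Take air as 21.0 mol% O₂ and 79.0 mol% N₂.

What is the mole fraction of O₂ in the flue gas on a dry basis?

Stoichiometric O₂ = 3 × 297 = 891 mol; O₂ fed = 891 × 1.331 = 1186 mol.
N₂ fed = 1186 × 79/21 = 4461 mol.
Fuel reacted = 0.969 × 297 → ξ = 287.8 mol.
Outlet (n = n₀ + ν ξ):
  C₂H₅OH: 297 − 1(287.8) = 9.207
  O₂: 1186 − 3(287.8) = 322.5
  N₂: 4461 (inert)
  CO₂: 0 + 2(287.8) = 575.6
  H₂O: 0 + 3(287.8) = 863.4
Dry total = 5369 mol; y_O₂ (dry) = 322.5 / 5369 = 0.06008.

0.0601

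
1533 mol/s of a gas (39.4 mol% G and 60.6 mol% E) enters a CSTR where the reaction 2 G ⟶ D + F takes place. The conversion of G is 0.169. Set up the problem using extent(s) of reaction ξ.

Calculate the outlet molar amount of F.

G reacted = 0.169 × 604 = 102.1 mol/s; ν_G = −2, so ξ = 102.1/2 = 51.04 mol/s.
Outlet amounts (n = n₀ + ν ξ):
  G: 604 − 2(51.04) = 501.9
  D: 0 + 1(51.04) = 51.04
  F: 0 + 1(51.04) = 51.04
  E: 929 (inert)

51 mol/s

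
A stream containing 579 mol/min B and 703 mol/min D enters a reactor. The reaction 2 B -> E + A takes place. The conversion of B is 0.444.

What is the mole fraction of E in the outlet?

B reacted = 0.444 × 579 = 257.1 mol/min; ν_B = −2, so ξ = 257.1/2 = 128.5 mol/min.
Outlet amounts (n = n₀ + ν ξ):
  B: 579 − 2(128.5) = 321.9
  E: 0 + 1(128.5) = 128.5
  A: 0 + 1(128.5) = 128.5
  D: 703 (inert)
Total out = 1282 mol/min; y_E = 128.5 / 1282 = 0.1003.

0.1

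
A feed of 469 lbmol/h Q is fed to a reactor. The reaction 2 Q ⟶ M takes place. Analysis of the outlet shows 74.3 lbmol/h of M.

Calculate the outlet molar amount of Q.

For M: n = n₀ + 1ξ → 74.3 = 0 + 1ξ, giving ξ = 74.3 lbmol/h.
Outlet amounts (n = n₀ + ν ξ):
  Q: 469 − 2(74.3) = 320.4
  M: 0 + 1(74.3) = 74.3

320 lbmol/h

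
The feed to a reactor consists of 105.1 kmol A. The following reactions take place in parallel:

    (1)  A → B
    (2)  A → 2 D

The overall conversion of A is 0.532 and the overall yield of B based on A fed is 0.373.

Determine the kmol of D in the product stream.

33.4 kmol

Yield of B: 1ξ₁ / 105.1 = 0.373 → ξ₁ = 39.2 kmol.
Conversion of A: 1ξ₁ + 1ξ₂ = 0.532 × 105.1 = 55.91 → ξ₂ = 16.71 kmol.
Outlet amounts (n = n₀ + Σ ν·ξ):
  A: 105.1 − 1(39.2) − 1(16.71) = 49.19
  B: 0 + 1(39.2) = 39.2
  D: 0 + 2(16.71) = 33.42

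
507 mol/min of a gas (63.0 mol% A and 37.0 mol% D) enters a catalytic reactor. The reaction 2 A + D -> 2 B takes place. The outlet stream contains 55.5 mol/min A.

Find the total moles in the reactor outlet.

For A: n = n₀ − 2ξ → 55.5 = 319.4 − 2ξ, giving ξ = 132 mol/min.
Outlet amounts (n = n₀ + ν ξ):
  A: 319.4 − 2(132) = 55.5
  D: 187.6 − 1(132) = 55.63
  B: 0 + 2(132) = 263.9
Total out = 55.5 + 55.63 + 263.9 = 375 mol/min.

375 mol/min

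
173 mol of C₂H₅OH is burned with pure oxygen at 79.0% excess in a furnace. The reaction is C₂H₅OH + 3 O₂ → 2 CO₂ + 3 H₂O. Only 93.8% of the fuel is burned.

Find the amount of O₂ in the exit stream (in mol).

442 mol

Stoichiometric O₂ = 3 × 173 = 519 mol; O₂ fed = 519 × 1.790 = 929 mol.
Fuel reacted = 0.938 × 173 → ξ = 162.3 mol.
Outlet (n = n₀ + ν ξ):
  C₂H₅OH: 173 − 1(162.3) = 10.73
  O₂: 929 − 3(162.3) = 442.2
  CO₂: 0 + 2(162.3) = 324.5
  H₂O: 0 + 3(162.3) = 486.8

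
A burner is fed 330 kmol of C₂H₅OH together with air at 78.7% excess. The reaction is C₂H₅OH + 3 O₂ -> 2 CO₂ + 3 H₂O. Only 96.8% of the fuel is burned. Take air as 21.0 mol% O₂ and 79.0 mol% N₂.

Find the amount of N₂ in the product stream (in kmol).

Stoichiometric O₂ = 3 × 330 = 990 kmol; O₂ fed = 990 × 1.787 = 1769 kmol.
N₂ fed = 1769 × 79/21 = 6655 kmol.
Fuel reacted = 0.968 × 330 → ξ = 319.4 kmol.
Outlet (n = n₀ + ν ξ):
  C₂H₅OH: 330 − 1(319.4) = 10.56
  O₂: 1769 − 3(319.4) = 810.8
  N₂: 6655 (inert)
  CO₂: 0 + 2(319.4) = 638.9
  H₂O: 0 + 3(319.4) = 958.3

6660 kmol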